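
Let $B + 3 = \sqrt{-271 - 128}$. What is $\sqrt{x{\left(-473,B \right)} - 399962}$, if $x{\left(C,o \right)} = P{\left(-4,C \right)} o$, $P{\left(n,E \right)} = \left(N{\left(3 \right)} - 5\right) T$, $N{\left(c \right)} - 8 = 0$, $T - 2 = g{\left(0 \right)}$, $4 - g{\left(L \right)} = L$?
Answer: $\sqrt{-400016 + 18 i \sqrt{399}} \approx 0.284 + 632.47 i$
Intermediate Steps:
$g{\left(L \right)} = 4 - L$
$T = 6$ ($T = 2 + \left(4 - 0\right) = 2 + \left(4 + 0\right) = 2 + 4 = 6$)
$N{\left(c \right)} = 8$ ($N{\left(c \right)} = 8 + 0 = 8$)
$B = -3 + i \sqrt{399}$ ($B = -3 + \sqrt{-271 - 128} = -3 + \sqrt{-399} = -3 + i \sqrt{399} \approx -3.0 + 19.975 i$)
$P{\left(n,E \right)} = 18$ ($P{\left(n,E \right)} = \left(8 - 5\right) 6 = 3 \cdot 6 = 18$)
$x{\left(C,o \right)} = 18 o$
$\sqrt{x{\left(-473,B \right)} - 399962} = \sqrt{18 \left(-3 + i \sqrt{399}\right) - 399962} = \sqrt{\left(-54 + 18 i \sqrt{399}\right) - 399962} = \sqrt{-400016 + 18 i \sqrt{399}}$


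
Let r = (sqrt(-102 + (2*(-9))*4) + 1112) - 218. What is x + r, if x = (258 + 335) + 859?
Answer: 2346 + I*sqrt(174) ≈ 2346.0 + 13.191*I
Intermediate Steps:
x = 1452 (x = 593 + 859 = 1452)
r = 894 + I*sqrt(174) (r = (sqrt(-102 - 18*4) + 1112) - 218 = (sqrt(-102 - 72) + 1112) - 218 = (sqrt(-174) + 1112) - 218 = (I*sqrt(174) + 1112) - 218 = (1112 + I*sqrt(174)) - 218 = 894 + I*sqrt(174) ≈ 894.0 + 13.191*I)
x + r = 1452 + (894 + I*sqrt(174)) = 2346 + I*sqrt(174)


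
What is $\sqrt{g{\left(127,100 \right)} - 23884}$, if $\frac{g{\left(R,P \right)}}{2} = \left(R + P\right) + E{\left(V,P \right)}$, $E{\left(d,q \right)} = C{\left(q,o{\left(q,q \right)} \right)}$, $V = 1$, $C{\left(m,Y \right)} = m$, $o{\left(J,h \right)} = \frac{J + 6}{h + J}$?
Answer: $i \sqrt{23230} \approx 152.41 i$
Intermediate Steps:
$o{\left(J,h \right)} = \frac{6 + J}{J + h}$
$E{\left(d,q \right)} = q$
$g{\left(R,P \right)} = 2 R + 4 P$ ($g{\left(R,P \right)} = 2 \left(\left(R + P\right) + P\right) = 2 \left(\left(P + R\right) + P\right) = 2 \left(R + 2 P\right) = 2 R + 4 P$)
$\sqrt{g{\left(127,100 \right)} - 23884} = \sqrt{\left(2 \cdot 127 + 4 \cdot 100\right) - 23884} = \sqrt{\left(254 + 400\right) - 23884} = \sqrt{654 - 23884} = \sqrt{-23230} = i \sqrt{23230}$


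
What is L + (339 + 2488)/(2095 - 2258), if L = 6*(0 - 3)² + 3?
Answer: 6464/163 ≈ 39.656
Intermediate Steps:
L = 57 (L = 6*(-3)² + 3 = 6*9 + 3 = 54 + 3 = 57)
L + (339 + 2488)/(2095 - 2258) = 57 + (339 + 2488)/(2095 - 2258) = 57 + 2827/(-163) = 57 + 2827*(-1/163) = 57 - 2827/163 = 6464/163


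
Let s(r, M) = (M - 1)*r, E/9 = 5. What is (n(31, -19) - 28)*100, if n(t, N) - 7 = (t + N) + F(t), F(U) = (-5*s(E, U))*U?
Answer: -20925900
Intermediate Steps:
E = 45 (E = 9*5 = 45)
s(r, M) = r*(-1 + M) (s(r, M) = (-1 + M)*r = r*(-1 + M))
F(U) = U*(225 - 225*U) (F(U) = (-225*(-1 + U))*U = (-5*(-45 + 45*U))*U = (225 - 225*U)*U = U*(225 - 225*U))
n(t, N) = 7 + N + t + 225*t*(1 - t) (n(t, N) = 7 + ((t + N) + 225*t*(1 - t)) = 7 + ((N + t) + 225*t*(1 - t)) = 7 + (N + t + 225*t*(1 - t)) = 7 + N + t + 225*t*(1 - t))
(n(31, -19) - 28)*100 = ((7 - 19 + 31 - 225*31*(-1 + 31)) - 28)*100 = ((7 - 19 + 31 - 225*31*30) - 28)*100 = ((7 - 19 + 31 - 209250) - 28)*100 = (-209231 - 28)*100 = -209259*100 = -20925900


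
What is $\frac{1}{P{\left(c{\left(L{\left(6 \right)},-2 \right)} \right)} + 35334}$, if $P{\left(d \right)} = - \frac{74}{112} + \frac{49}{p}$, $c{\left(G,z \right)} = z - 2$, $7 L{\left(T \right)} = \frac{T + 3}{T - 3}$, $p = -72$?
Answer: $\frac{126}{4451915} \approx 2.8302 \cdot 10^{-5}$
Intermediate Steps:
$L{\left(T \right)} = \frac{3 + T}{7 \left(-3 + T\right)}$ ($L{\left(T \right)} = \frac{\left(T + 3\right) \frac{1}{T - 3}}{7} = \frac{\left(3 + T\right) \frac{1}{-3 + T}}{7} = \frac{\frac{1}{-3 + T} \left(3 + T\right)}{7} = \frac{3 + T}{7 \left(-3 + T\right)}$)
$c{\left(G,z \right)} = -2 + z$
$P{\left(d \right)} = - \frac{169}{126}$ ($P{\left(d \right)} = - \frac{74}{112} + \frac{49}{-72} = \left(-74\right) \frac{1}{112} + 49 \left(- \frac{1}{72}\right) = - \frac{37}{56} - \frac{49}{72} = - \frac{169}{126}$)
$\frac{1}{P{\left(c{\left(L{\left(6 \right)},-2 \right)} \right)} + 35334} = \frac{1}{- \frac{169}{126} + 35334} = \frac{1}{\frac{4451915}{126}} = \frac{126}{4451915}$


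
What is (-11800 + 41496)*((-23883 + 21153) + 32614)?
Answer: 887435264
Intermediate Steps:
(-11800 + 41496)*((-23883 + 21153) + 32614) = 29696*(-2730 + 32614) = 29696*29884 = 887435264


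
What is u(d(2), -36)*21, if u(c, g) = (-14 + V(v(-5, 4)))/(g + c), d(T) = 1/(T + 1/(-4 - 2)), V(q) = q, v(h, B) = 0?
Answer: 539/65 ≈ 8.2923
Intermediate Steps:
d(T) = 1/(-1/6 + T) (d(T) = 1/(T + 1/(-6)) = 1/(T - 1/6) = 1/(-1/6 + T))
u(c, g) = -14/(c + g) (u(c, g) = (-14 + 0)/(g + c) = -14/(c + g))
u(d(2), -36)*21 = -14/(6/(-1 + 6*2) - 36)*21 = -14/(6/(-1 + 12) - 36)*21 = -14/(6/11 - 36)*21 = -14/(-390/11)*21 = -14*(-11/390)*21 = (77/195)*21 = 539/65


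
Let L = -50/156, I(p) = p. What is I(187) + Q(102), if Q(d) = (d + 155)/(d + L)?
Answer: 1503143/7931 ≈ 189.53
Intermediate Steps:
L = -25/78 (L = -50*1/156 = -25/78 ≈ -0.32051)
Q(d) = (155 + d)/(-25/78 + d) (Q(d) = (d + 155)/(d - 25/78) = (155 + d)/(-25/78 + d))
I(187) + Q(102) = 187 + 78*(155 + 102)/(-25 + 78*102) = 187 + 78*257/(-25 + 7956) = 187 + 78*257/7931 = 187 + 78*(1/7931)*257 = 187 + 20046/7931 = 1503143/7931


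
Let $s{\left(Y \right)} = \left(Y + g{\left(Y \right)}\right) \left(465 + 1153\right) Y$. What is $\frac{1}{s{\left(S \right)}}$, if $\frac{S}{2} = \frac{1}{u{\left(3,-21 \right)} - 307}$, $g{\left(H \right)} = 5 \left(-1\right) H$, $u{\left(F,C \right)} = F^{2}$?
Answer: $- \frac{22201}{6472} \approx -3.4303$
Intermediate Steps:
$g{\left(H \right)} = - 5 H$
$S = - \frac{1}{149}$ ($S = \frac{2}{3^{2} - 307} = \frac{2}{9 - 307} = \frac{2}{-298} = 2 \left(- \frac{1}{298}\right) = - \frac{1}{149} \approx -0.0067114$)
$s{\left(Y \right)} = - 6472 Y^{2}$ ($s{\left(Y \right)} = \left(Y - 5 Y\right) \left(465 + 1153\right) Y = - 4 Y 1618 Y = - 6472 Y Y = - 6472 Y^{2}$)
$\frac{1}{s{\left(S \right)}} = \frac{1}{\left(-6472\right) \left(- \frac{1}{149}\right)^{2}} = \frac{1}{\left(-6472\right) \frac{1}{22201}} = \frac{1}{- \frac{6472}{22201}} = - \frac{22201}{6472}$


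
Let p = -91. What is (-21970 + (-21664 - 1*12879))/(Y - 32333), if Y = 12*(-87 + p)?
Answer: 56513/34469 ≈ 1.6395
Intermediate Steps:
Y = -2136 (Y = 12*(-87 - 91) = 12*(-178) = -2136)
(-21970 + (-21664 - 1*12879))/(Y - 32333) = (-21970 + (-21664 - 1*12879))/(-2136 - 32333) = (-21970 + (-21664 - 12879))/(-34469) = (-21970 - 34543)*(-1/34469) = -56513*(-1/34469) = 56513/34469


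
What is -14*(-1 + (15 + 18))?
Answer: -448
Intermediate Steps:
-14*(-1 + (15 + 18)) = -14*(-1 + 33) = -14*32 = -448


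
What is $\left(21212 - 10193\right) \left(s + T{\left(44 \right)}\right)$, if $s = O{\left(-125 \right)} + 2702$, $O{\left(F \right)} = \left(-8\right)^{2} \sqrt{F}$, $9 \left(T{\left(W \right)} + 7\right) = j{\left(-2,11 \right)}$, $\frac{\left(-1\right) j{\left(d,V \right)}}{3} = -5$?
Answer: $29714570 + 3526080 i \sqrt{5} \approx 2.9715 \cdot 10^{7} + 7.8846 \cdot 10^{6} i$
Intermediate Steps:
$j{\left(d,V \right)} = 15$ ($j{\left(d,V \right)} = \left(-3\right) \left(-5\right) = 15$)
$T{\left(W \right)} = - \frac{16}{3}$ ($T{\left(W \right)} = -7 + \frac{1}{9} \cdot 15 = -7 + \frac{5}{3} = - \frac{16}{3}$)
$O{\left(F \right)} = 64 \sqrt{F}$
$s = 2702 + 320 i \sqrt{5}$ ($s = 64 \sqrt{-125} + 2702 = 64 \cdot 5 i \sqrt{5} + 2702 = 320 i \sqrt{5} + 2702 = 2702 + 320 i \sqrt{5} \approx 2702.0 + 715.54 i$)
$\left(21212 - 10193\right) \left(s + T{\left(44 \right)}\right) = \left(21212 - 10193\right) \left(\left(2702 + 320 i \sqrt{5}\right) - \frac{16}{3}\right) = 11019 \left(\frac{8090}{3} + 320 i \sqrt{5}\right) = 29714570 + 3526080 i \sqrt{5}$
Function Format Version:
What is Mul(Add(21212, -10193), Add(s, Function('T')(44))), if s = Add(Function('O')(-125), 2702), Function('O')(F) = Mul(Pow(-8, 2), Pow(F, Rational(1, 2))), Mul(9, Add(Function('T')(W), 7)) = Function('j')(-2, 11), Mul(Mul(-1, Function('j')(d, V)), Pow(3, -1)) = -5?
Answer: Add(29714570, Mul(3526080, I, Pow(5, Rational(1, 2)))) ≈ Add(2.9715e+7, Mul(7.8846e+6, I))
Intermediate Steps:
Function('j')(d, V) = 15 (Function('j')(d, V) = Mul(-3, -5) = 15)
Function('T')(W) = Rational(-16, 3) (Function('T')(W) = Add(-7, Mul(Rational(1, 9), 15)) = Add(-7, Rational(5, 3)) = Rational(-16, 3))
Function('O')(F) = Mul(64, Pow(F, Rational(1, 2)))
s = Add(2702, Mul(320, I, Pow(5, Rational(1, 2)))) (s = Add(Mul(64, Pow(-125, Rational(1, 2))), 2702) = Add(Mul(64, Mul(5, I, Pow(5, Rational(1, 2)))), 2702) = Add(Mul(320, I, Pow(5, Rational(1, 2))), 2702) = Add(2702, Mul(320, I, Pow(5, Rational(1, 2)))) ≈ Add(2702.0, Mul(715.54, I)))
Mul(Add(21212, -10193), Add(s, Function('T')(44))) = Mul(Add(21212, -10193), Add(Add(2702, Mul(320, I, Pow(5, Rational(1, 2)))), Rational(-16, 3))) = Mul(11019, Add(Rational(8090, 3), Mul(320, I, Pow(5, Rational(1, 2))))) = Add(29714570, Mul(3526080, I, Pow(5, Rational(1, 2))))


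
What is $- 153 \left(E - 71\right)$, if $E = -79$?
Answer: $22950$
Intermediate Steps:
$- 153 \left(E - 71\right) = - 153 \left(-79 - 71\right) = \left(-153\right) \left(-150\right) = 22950$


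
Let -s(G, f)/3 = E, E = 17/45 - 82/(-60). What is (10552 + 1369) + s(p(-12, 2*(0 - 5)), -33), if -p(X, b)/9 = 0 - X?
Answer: 357473/30 ≈ 11916.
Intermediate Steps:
p(X, b) = 9*X (p(X, b) = -9*(0 - X) = -(-9)*X = 9*X)
E = 157/90 (E = 17*(1/45) - 82*(-1/60) = 17/45 + 41/30 = 157/90 ≈ 1.7444)
s(G, f) = -157/30 (s(G, f) = -3*157/90 = -157/30)
(10552 + 1369) + s(p(-12, 2*(0 - 5)), -33) = (10552 + 1369) - 157/30 = 11921 - 157/30 = 357473/30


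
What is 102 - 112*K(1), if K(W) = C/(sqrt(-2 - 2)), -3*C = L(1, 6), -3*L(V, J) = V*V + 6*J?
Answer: 102 + 2072*I/9 ≈ 102.0 + 230.22*I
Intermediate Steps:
L(V, J) = -2*J - V**2/3 (L(V, J) = -(V*V + 6*J)/3 = -(V**2 + 6*J)/3 = -2*J - V**2/3)
C = 37/9 (C = -(-2*6 - 1/3*1**2)/3 = -(-12 - 1/3*1)/3 = -(-12 - 1/3)/3 = -1/3*(-37/3) = 37/9 ≈ 4.1111)
K(W) = -37*I/18 (K(W) = 37/(9*(sqrt(-2 - 2))) = 37/(9*(sqrt(-4))) = 37/(9*((2*I))) = 37*(-I/2)/9 = -37*I/18)
102 - 112*K(1) = 102 - (-2072)*I/9 = 102 + 2072*I/9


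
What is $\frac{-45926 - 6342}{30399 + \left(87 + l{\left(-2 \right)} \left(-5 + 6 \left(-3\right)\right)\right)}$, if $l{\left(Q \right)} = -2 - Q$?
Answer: $- \frac{26134}{15243} \approx -1.7145$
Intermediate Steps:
$\frac{-45926 - 6342}{30399 + \left(87 + l{\left(-2 \right)} \left(-5 + 6 \left(-3\right)\right)\right)} = \frac{-45926 - 6342}{30399 + \left(87 + \left(-2 - -2\right) \left(-5 + 6 \left(-3\right)\right)\right)} = - \frac{52268}{30399 + \left(87 + \left(-2 + 2\right) \left(-5 - 18\right)\right)} = - \frac{52268}{30399 + \left(87 + 0 \left(-23\right)\right)} = - \frac{52268}{30399 + \left(87 + 0\right)} = - \frac{52268}{30399 + 87} = - \frac{52268}{30486} = \left(-52268\right) \frac{1}{30486} = - \frac{26134}{15243}$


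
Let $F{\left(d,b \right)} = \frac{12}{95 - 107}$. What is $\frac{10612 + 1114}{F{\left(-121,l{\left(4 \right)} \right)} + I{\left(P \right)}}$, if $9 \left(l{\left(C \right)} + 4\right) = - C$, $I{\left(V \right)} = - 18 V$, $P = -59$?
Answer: $\frac{11726}{1061} \approx 11.052$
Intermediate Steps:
$l{\left(C \right)} = -4 - \frac{C}{9}$ ($l{\left(C \right)} = -4 + \frac{\left(-1\right) C}{9} = -4 - \frac{C}{9}$)
$F{\left(d,b \right)} = -1$ ($F{\left(d,b \right)} = \frac{12}{-12} = 12 \left(- \frac{1}{12}\right) = -1$)
$\frac{10612 + 1114}{F{\left(-121,l{\left(4 \right)} \right)} + I{\left(P \right)}} = \frac{10612 + 1114}{-1 - -1062} = \frac{11726}{-1 + 1062} = \frac{11726}{1061}$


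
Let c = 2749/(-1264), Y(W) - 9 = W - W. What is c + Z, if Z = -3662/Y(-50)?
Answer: -4653509/11376 ≈ -409.06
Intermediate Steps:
Y(W) = 9 (Y(W) = 9 + (W - W) = 9 + 0 = 9)
c = -2749/1264 (c = 2749*(-1/1264) = -2749/1264 ≈ -2.1748)
Z = -3662/9 ≈ -406.89
c + Z = -2749/1264 - 3662/9 = -4653509/11376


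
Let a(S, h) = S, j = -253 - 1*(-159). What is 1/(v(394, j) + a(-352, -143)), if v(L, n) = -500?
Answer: -1/852 ≈ -0.0011737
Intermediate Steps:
j = -94 (j = -253 + 159 = -94)
1/(v(394, j) + a(-352, -143)) = 1/(-500 - 352) = 1/(-852) = -1/852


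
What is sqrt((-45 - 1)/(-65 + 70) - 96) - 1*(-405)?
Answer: 405 + I*sqrt(2630)/5 ≈ 405.0 + 10.257*I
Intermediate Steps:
sqrt((-45 - 1)/(-65 + 70) - 96) - 1*(-405) = sqrt(-46/5 - 96) + 405 = sqrt(-526/5) + 405 = I*sqrt(2630)/5 + 405 = 405 + I*sqrt(2630)/5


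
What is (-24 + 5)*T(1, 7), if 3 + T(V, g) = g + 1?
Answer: -95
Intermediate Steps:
T(V, g) = -2 + g (T(V, g) = -3 + (g + 1) = -3 + (1 + g) = -2 + g)
(-24 + 5)*T(1, 7) = (-24 + 5)*(-2 + 7) = -19*5 = -95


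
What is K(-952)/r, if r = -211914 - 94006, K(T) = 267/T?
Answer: 267/291235840 ≈ 9.1678e-7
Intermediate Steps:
r = -305920
K(-952)/r = (267/(-952))/(-305920) = (267*(-1/952))*(-1/305920) = -267/952*(-1/305920) = 267/291235840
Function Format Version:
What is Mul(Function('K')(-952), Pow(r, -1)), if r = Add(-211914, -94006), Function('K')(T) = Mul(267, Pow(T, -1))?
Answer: Rational(267, 291235840) ≈ 9.1678e-7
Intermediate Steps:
r = -305920
Mul(Function('K')(-952), Pow(r, -1)) = Mul(Mul(267, Pow(-952, -1)), Pow(-305920, -1)) = Mul(Mul(267, Rational(-1, 952)), Rational(-1, 305920)) = Mul(Rational(-267, 952), Rational(-1, 305920)) = Rational(267, 291235840)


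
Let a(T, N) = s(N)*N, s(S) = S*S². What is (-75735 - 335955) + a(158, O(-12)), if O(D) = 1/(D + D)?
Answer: -136588861439/331776 ≈ -4.1169e+5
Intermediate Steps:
O(D) = 1/(2*D)
s(S) = S³
a(T, N) = N⁴ (a(T, N) = N³*N = N⁴)
(-75735 - 335955) + a(158, O(-12)) = (-75735 - 335955) + ((½)/(-12))⁴ = -411690 + ((½)*(-1/12))⁴ = -411690 + (-1/24)⁴ = -411690 + 1/331776 = -136588861439/331776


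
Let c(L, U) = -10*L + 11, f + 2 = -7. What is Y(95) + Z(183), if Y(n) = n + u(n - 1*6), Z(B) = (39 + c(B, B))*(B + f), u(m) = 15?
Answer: -309610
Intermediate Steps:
f = -9 (f = -2 - 7 = -9)
c(L, U) = 11 - 10*L
Z(B) = (-9 + B)*(50 - 10*B) (Z(B) = (39 + (11 - 10*B))*(B - 9) = (50 - 10*B)*(-9 + B) = (-9 + B)*(50 - 10*B))
Y(n) = 15 + n (Y(n) = n + 15 = 15 + n)
Y(95) + Z(183) = (15 + 95) + (-450 - 10*183² + 140*183) = 110 + (-450 - 10*33489 + 25620) = 110 + (-450 - 334890 + 25620) = 110 - 309720 = -309610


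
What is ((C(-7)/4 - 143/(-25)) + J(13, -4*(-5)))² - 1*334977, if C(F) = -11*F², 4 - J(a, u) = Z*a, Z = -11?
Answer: -3346540791/10000 ≈ -3.3465e+5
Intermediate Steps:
J(a, u) = 4 + 11*a (J(a, u) = 4 - (-11)*a = 4 + 11*a)
((C(-7)/4 - 143/(-25)) + J(13, -4*(-5)))² - 1*334977 = ((-11*(-7)²/4 - 143/(-25)) + (4 + 11*13))² - 1*334977 = ((-11*49*(¼) - 143*(-1/25)) + (4 + 143))² - 334977 = ((-539*¼ + 143/25) + 147)² - 334977 = ((-539/4 + 143/25) + 147)² - 334977 = (-12903/100 + 147)² - 334977 = (1797/100)² - 334977 = 3229209/10000 - 334977 = -3346540791/10000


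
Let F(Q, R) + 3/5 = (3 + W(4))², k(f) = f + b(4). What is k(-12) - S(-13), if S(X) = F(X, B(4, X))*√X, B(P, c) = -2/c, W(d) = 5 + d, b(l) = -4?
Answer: -16 - 717*I*√13/5 ≈ -16.0 - 517.04*I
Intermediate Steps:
k(f) = -4 + f (k(f) = f - 4 = -4 + f)
F(Q, R) = 717/5 (F(Q, R) = -⅗ + (3 + (5 + 4))² = -⅗ + (3 + 9)² = -⅗ + 12² = -⅗ + 144 = 717/5)
S(X) = 717*√X/5
k(-12) - S(-13) = (-4 - 12) - 717*√(-13)/5 = -16 - 717*I*√13/5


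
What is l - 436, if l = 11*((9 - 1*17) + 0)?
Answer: -524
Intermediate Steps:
l = -88 (l = 11*((9 - 17) + 0) = 11*(-8 + 0) = 11*(-8) = -88)
l - 436 = -88 - 436 = -524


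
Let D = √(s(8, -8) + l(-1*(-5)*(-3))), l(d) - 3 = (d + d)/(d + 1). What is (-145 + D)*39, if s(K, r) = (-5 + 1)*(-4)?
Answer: -5655 + 78*√259/7 ≈ -5475.7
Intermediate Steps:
l(d) = 3 + 2*d/(1 + d) (l(d) = 3 + (d + d)/(d + 1) = 3 + (2*d)/(1 + d) = 3 + 2*d/(1 + d))
s(K, r) = 16 (s(K, r) = -4*(-4) = 16)
D = 2*√259/7 (D = √(16 + (3 + 5*(-1*(-5)*(-3)))/(1 - 1*(-5)*(-3))) = √(16 + (3 + 5*(5*(-3)))/(1 + 5*(-3))) = √(16 + (3 + 5*(-15))/(1 - 15)) = √(16 + (3 - 75)/(-14)) = √(16 - 1/14*(-72)) = √(16 + 36/7) = √(148/7) = 2*√259/7 ≈ 4.5981)
(-145 + D)*39 = (-145 + 2*√259/7)*39 = -5655 + 78*√259/7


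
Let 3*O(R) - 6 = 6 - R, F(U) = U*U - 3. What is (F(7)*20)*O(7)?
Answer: 4600/3 ≈ 1533.3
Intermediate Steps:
F(U) = -3 + U² (F(U) = U² - 3 = -3 + U²)
O(R) = 4 - R/3 (O(R) = 2 + (6 - R)/3 = 2 + (2 - R/3) = 4 - R/3)
(F(7)*20)*O(7) = ((-3 + 7²)*20)*(4 - ⅓*7) = ((-3 + 49)*20)*(4 - 7/3) = (46*20)*(5/3) = 920*(5/3) = 4600/3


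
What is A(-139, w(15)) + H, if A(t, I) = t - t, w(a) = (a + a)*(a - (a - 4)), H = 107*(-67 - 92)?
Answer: -17013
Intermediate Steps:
H = -17013 (H = 107*(-159) = -17013)
w(a) = 8*a (w(a) = (2*a)*(a - (-4 + a)) = (2*a)*(a + (4 - a)) = (2*a)*4 = 8*a)
A(t, I) = 0
A(-139, w(15)) + H = 0 - 17013 = -17013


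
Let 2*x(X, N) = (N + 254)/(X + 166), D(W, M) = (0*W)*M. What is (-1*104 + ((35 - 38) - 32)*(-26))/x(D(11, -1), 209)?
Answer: 267592/463 ≈ 577.95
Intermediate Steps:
D(W, M) = 0 (D(W, M) = 0*M = 0)
x(X, N) = (254 + N)/(2*(166 + X)) (x(X, N) = ((N + 254)/(X + 166))/2 = ((254 + N)/(166 + X))/2 = (254 + N)/(2*(166 + X)))
(-1*104 + ((35 - 38) - 32)*(-26))/x(D(11, -1), 209) = (-1*104 + ((35 - 38) - 32)*(-26))/(((254 + 209)/(2*(166 + 0)))) = (-104 + (-3 - 32)*(-26))/(((1/2)*463/166)) = (-104 - 35*(-26))/(((1/2)*(1/166)*463)) = (-104 + 910)/(463/332) = 806*(332/463) = 267592/463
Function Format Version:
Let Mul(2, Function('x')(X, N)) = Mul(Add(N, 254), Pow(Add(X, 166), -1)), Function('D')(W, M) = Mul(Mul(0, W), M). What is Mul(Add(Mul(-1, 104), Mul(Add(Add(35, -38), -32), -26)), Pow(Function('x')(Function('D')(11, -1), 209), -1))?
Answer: Rational(267592, 463) ≈ 577.95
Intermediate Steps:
Function('D')(W, M) = 0 (Function('D')(W, M) = Mul(0, M) = 0)
Function('x')(X, N) = Mul(Rational(1, 2), Pow(Add(166, X), -1), Add(254, N)) (Function('x')(X, N) = Mul(Rational(1, 2), Mul(Add(N, 254), Pow(Add(X, 166), -1))) = Mul(Rational(1, 2), Mul(Add(254, N), Pow(Add(166, X), -1))) = Mul(Rational(1, 2), Mul(Pow(Add(166, X), -1), Add(254, N))) = Mul(Rational(1, 2), Pow(Add(166, X), -1), Add(254, N)))
Mul(Add(Mul(-1, 104), Mul(Add(Add(35, -38), -32), -26)), Pow(Function('x')(Function('D')(11, -1), 209), -1)) = Mul(Add(Mul(-1, 104), Mul(Add(Add(35, -38), -32), -26)), Pow(Mul(Rational(1, 2), Pow(Add(166, 0), -1), Add(254, 209)), -1)) = Mul(Add(-104, Mul(Add(-3, -32), -26)), Pow(Mul(Rational(1, 2), Pow(166, -1), 463), -1)) = Mul(Add(-104, Mul(-35, -26)), Pow(Mul(Rational(1, 2), Rational(1, 166), 463), -1)) = Mul(Add(-104, 910), Pow(Rational(463, 332), -1)) = Mul(806, Rational(332, 463)) = Rational(267592, 463)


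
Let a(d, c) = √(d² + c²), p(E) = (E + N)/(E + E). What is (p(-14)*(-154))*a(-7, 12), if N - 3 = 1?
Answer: -55*√193 ≈ -764.08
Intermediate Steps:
N = 4 (N = 3 + 1 = 4)
p(E) = (4 + E)/(2*E) (p(E) = (E + 4)/(E + E) = (4 + E)/((2*E)) = (4 + E)*(1/(2*E)) = (4 + E)/(2*E))
a(d, c) = √(c² + d²)
(p(-14)*(-154))*a(-7, 12) = (((½)*(4 - 14)/(-14))*(-154))*√(12² + (-7)²) = (((½)*(-1/14)*(-10))*(-154))*√(144 + 49) = ((5/14)*(-154))*√193 = -55*√193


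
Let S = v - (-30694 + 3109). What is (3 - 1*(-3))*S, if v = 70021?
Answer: 585636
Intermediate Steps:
S = 97606 (S = 70021 - (-30694 + 3109) = 70021 - 1*(-27585) = 70021 + 27585 = 97606)
(3 - 1*(-3))*S = (3 - 1*(-3))*97606 = (3 + 3)*97606 = 6*97606 = 585636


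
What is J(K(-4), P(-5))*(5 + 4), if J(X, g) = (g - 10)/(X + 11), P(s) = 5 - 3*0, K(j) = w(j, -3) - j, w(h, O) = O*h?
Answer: -5/3 ≈ -1.6667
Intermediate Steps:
K(j) = -4*j (K(j) = -3*j - j = -4*j)
P(s) = 5 (P(s) = 5 + 0 = 5)
J(X, g) = (-10 + g)/(11 + X)
J(K(-4), P(-5))*(5 + 4) = ((-10 + 5)/(11 - 4*(-4)))*(5 + 4) = (-5/(11 + 16))*9 = (-5/27)*9 = ((1/27)*(-5))*9 = -5/27*9 = -5/3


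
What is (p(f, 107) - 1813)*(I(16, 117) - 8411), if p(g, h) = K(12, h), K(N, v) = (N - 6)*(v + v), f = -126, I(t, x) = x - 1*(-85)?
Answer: 4342561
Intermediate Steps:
I(t, x) = 85 + x (I(t, x) = x + 85 = 85 + x)
K(N, v) = 2*v*(-6 + N) (K(N, v) = (-6 + N)*(2*v) = 2*v*(-6 + N))
p(g, h) = 12*h (p(g, h) = 2*h*(-6 + 12) = 2*h*6 = 12*h)
(p(f, 107) - 1813)*(I(16, 117) - 8411) = (12*107 - 1813)*((85 + 117) - 8411) = (1284 - 1813)*(202 - 8411) = -529*(-8209) = 4342561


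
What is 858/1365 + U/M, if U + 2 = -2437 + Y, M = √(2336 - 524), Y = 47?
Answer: 22/35 - 1196*√453/453 ≈ -55.564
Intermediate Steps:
M = 2*√453 (M = √1812 = 2*√453 ≈ 42.568)
U = -2392 (U = -2 + (-2437 + 47) = -2 - 2390 = -2392)
858/1365 + U/M = 858/1365 - 2392*√453/906 = 858*(1/1365) - 1196*√453/453 = 22/35 - 1196*√453/453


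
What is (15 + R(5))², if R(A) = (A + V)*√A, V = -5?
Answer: 225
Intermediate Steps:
R(A) = √A*(-5 + A) (R(A) = (A - 5)*√A = (-5 + A)*√A = √A*(-5 + A))
(15 + R(5))² = (15 + √5*(-5 + 5))² = (15 + √5*0)² = (15 + 0)² = 15² = 225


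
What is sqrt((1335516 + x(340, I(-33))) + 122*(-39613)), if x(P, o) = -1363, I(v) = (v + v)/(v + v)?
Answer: 9*I*sqrt(43193) ≈ 1870.5*I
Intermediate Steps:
I(v) = 1 (I(v) = (2*v)/((2*v)) = (2*v)*(1/(2*v)) = 1)
sqrt((1335516 + x(340, I(-33))) + 122*(-39613)) = sqrt((1335516 - 1363) + 122*(-39613)) = sqrt(1334153 - 4832786) = sqrt(-3498633) = 9*I*sqrt(43193)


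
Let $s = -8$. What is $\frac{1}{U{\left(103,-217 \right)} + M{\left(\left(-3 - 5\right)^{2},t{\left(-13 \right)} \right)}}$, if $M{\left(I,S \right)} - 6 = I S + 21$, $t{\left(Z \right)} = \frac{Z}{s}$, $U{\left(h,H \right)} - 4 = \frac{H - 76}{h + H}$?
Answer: $\frac{114}{15683} \approx 0.007269$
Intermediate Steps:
$U{\left(h,H \right)} = 4 + \frac{-76 + H}{H + h}$ ($U{\left(h,H \right)} = 4 + \frac{H - 76}{h + H} = 4 + \frac{-76 + H}{H + h}$)
$t{\left(Z \right)} = - \frac{Z}{8}$ ($t{\left(Z \right)} = \frac{Z}{-8} = Z \left(- \frac{1}{8}\right) = - \frac{Z}{8}$)
$M{\left(I,S \right)} = 27 + I S$ ($M{\left(I,S \right)} = 6 + \left(I S + 21\right) = 6 + \left(21 + I S\right) = 27 + I S$)
$\frac{1}{U{\left(103,-217 \right)} + M{\left(\left(-3 - 5\right)^{2},t{\left(-13 \right)} \right)}} = \frac{1}{\frac{-76 + 4 \cdot 103 + 5 \left(-217\right)}{-217 + 103} + \left(27 + \left(-3 - 5\right)^{2} \left(\left(- \frac{1}{8}\right) \left(-13\right)\right)\right)} = \frac{1}{\frac{-76 + 412 - 1085}{-114} + \left(27 + \left(-8\right)^{2} \cdot \frac{13}{8}\right)} = \frac{1}{\left(- \frac{1}{114}\right) \left(-749\right) + \left(27 + 64 \cdot \frac{13}{8}\right)} = \frac{1}{\frac{749}{114} + \left(27 + 104\right)} = \frac{1}{\frac{749}{114} + 131} = \frac{1}{\frac{15683}{114}} = \frac{114}{15683}$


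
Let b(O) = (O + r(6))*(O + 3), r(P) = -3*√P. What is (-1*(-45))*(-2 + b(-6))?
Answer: 720 + 405*√6 ≈ 1712.0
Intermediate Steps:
b(O) = (3 + O)*(O - 3*√6) (b(O) = (O - 3*√6)*(O + 3) = (O - 3*√6)*(3 + O) = (3 + O)*(O - 3*√6))
(-1*(-45))*(-2 + b(-6)) = (-1*(-45))*(-2 + ((-6)² - 9*√6 + 3*(-6) - 3*(-6)*√6)) = 45*(-2 + (36 - 9*√6 - 18 + 18*√6)) = 45*(-2 + (18 + 9*√6)) = 45*(16 + 9*√6) = 720 + 405*√6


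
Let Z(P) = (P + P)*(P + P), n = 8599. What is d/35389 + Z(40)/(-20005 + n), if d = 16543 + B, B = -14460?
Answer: -101365451/201823467 ≈ -0.50225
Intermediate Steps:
d = 2083 (d = 16543 - 14460 = 2083)
Z(P) = 4*P² (Z(P) = (2*P)*(2*P) = 4*P²)
d/35389 + Z(40)/(-20005 + n) = 2083/35389 + (4*40²)/(-20005 + 8599) = 2083*(1/35389) + (4*1600)/(-11406) = 2083/35389 + 6400*(-1/11406) = 2083/35389 - 3200/5703 = -101365451/201823467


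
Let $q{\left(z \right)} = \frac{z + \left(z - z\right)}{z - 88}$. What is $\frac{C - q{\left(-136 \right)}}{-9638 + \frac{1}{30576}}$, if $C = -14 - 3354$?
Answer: $\frac{102998532}{294691487} \approx 0.34951$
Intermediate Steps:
$q{\left(z \right)} = \frac{z}{-88 + z}$ ($q{\left(z \right)} = \frac{z + 0}{-88 + z} = \frac{z}{-88 + z}$)
$C = -3368$ ($C = -14 - 3354 = -3368$)
$\frac{C - q{\left(-136 \right)}}{-9638 + \frac{1}{30576}} = \frac{-3368 - - \frac{136}{-88 - 136}}{-9638 + \frac{1}{30576}} = \frac{-3368 - - \frac{136}{-224}}{-9638 + \frac{1}{30576}} = \frac{-3368 - \left(-136\right) \left(- \frac{1}{224}\right)}{- \frac{294691487}{30576}} = \left(-3368 - \frac{17}{28}\right) \left(- \frac{30576}{294691487}\right) = \left(- \frac{94321}{28}\right) \left(- \frac{30576}{294691487}\right) = \frac{102998532}{294691487}$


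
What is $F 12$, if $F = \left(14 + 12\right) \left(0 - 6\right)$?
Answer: $-1872$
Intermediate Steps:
$F = -156$ ($F = 26 \left(-6\right) = -156$)
$F 12 = \left(-156\right) 12 = -1872$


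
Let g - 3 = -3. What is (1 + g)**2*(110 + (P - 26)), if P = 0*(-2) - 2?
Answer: 82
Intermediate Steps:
g = 0 (g = 3 - 3 = 0)
P = -2 (P = 0 - 2 = -2)
(1 + g)**2*(110 + (P - 26)) = (1 + 0)**2*(110 + (-2 - 26)) = 1**2*(110 - 28) = 1*82 = 82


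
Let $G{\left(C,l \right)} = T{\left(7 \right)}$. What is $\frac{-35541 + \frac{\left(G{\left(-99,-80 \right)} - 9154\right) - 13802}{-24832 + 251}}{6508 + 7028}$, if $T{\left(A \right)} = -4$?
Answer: $- \frac{873610361}{332728416} \approx -2.6256$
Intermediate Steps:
$G{\left(C,l \right)} = -4$
$\frac{-35541 + \frac{\left(G{\left(-99,-80 \right)} - 9154\right) - 13802}{-24832 + 251}}{6508 + 7028} = \frac{-35541 + \frac{\left(-4 - 9154\right) - 13802}{-24832 + 251}}{6508 + 7028} = \frac{-35541 + \frac{\left(-4 - 9154\right) - 13802}{-24581}}{13536} = \left(-35541 + \left(-9158 - 13802\right) \left(- \frac{1}{24581}\right)\right) \frac{1}{13536} = \left(-35541 - - \frac{22960}{24581}\right) \frac{1}{13536} = \left(-35541 + \frac{22960}{24581}\right) \frac{1}{13536} = \left(- \frac{873610361}{24581}\right) \frac{1}{13536} = - \frac{873610361}{332728416}$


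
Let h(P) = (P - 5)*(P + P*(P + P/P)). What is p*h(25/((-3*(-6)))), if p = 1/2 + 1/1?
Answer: -99125/3888 ≈ -25.495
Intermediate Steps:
p = 3/2 (p = 1*(½) + 1*1 = ½ + 1 = 3/2 ≈ 1.5000)
h(P) = (-5 + P)*(P + P*(1 + P)) (h(P) = (-5 + P)*(P + P*(P + 1)) = (-5 + P)*(P + P*(1 + P)))
p*h(25/((-3*(-6)))) = 3*((25/((-3*(-6))))*(-10 + (25/((-3*(-6))))² - 75/((-3*(-6)))))/2 = 3*((25/18)*(-10 + (25/18)² - 75/18))/2 = 3*((25*(1/18))*(-10 + (25*(1/18))² - 75/18))/2 = 3*(25*(-10 + (25/18)² - 3*25/18)/18)/2 = 3*(25*(-10 + 625/324 - 25/6)/18)/2 = 3*((25/18)*(-3965/324))/2 = (3/2)*(-99125/5832) = -99125/3888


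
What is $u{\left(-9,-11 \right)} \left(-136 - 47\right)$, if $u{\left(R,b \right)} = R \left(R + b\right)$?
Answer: $-32940$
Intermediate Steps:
$u{\left(-9,-11 \right)} \left(-136 - 47\right) = - 9 \left(-9 - 11\right) \left(-136 - 47\right) = \left(-9\right) \left(-20\right) \left(-183\right) = 180 \left(-183\right) = -32940$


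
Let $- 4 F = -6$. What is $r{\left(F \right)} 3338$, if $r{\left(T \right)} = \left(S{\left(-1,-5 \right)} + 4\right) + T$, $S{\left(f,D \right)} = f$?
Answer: $15021$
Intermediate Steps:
$F = \frac{3}{2}$ ($F = \left(- \frac{1}{4}\right) \left(-6\right) = \frac{3}{2} \approx 1.5$)
$r{\left(T \right)} = 3 + T$ ($r{\left(T \right)} = \left(-1 + 4\right) + T = 3 + T$)
$r{\left(F \right)} 3338 = \left(3 + \frac{3}{2}\right) 3338 = \frac{9}{2} \cdot 3338 = 15021$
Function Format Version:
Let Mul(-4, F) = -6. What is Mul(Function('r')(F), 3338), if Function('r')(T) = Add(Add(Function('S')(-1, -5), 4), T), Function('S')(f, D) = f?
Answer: 15021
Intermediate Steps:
F = Rational(3, 2) (F = Mul(Rational(-1, 4), -6) = Rational(3, 2) ≈ 1.5000)
Function('r')(T) = Add(3, T) (Function('r')(T) = Add(Add(-1, 4), T) = Add(3, T))
Mul(Function('r')(F), 3338) = Mul(Add(3, Rational(3, 2)), 3338) = Mul(Rational(9, 2), 3338) = 15021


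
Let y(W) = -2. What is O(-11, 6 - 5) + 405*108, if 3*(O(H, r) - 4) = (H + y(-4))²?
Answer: 131401/3 ≈ 43800.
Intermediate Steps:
O(H, r) = 4 + (-2 + H)²/3 (O(H, r) = 4 + (H - 2)²/3 = 4 + (-2 + H)²/3)
O(-11, 6 - 5) + 405*108 = (4 + (-2 - 11)²/3) + 405*108 = (4 + (⅓)*(-13)²) + 43740 = (4 + (⅓)*169) + 43740 = (4 + 169/3) + 43740 = 181/3 + 43740 = 131401/3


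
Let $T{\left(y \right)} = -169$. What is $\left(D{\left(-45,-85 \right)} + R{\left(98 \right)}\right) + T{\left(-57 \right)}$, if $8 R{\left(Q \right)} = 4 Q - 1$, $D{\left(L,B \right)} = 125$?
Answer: $\frac{39}{8} \approx 4.875$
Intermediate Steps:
$R{\left(Q \right)} = - \frac{1}{8} + \frac{Q}{2}$ ($R{\left(Q \right)} = \frac{4 Q - 1}{8} = \frac{-1 + 4 Q}{8} = - \frac{1}{8} + \frac{Q}{2}$)
$\left(D{\left(-45,-85 \right)} + R{\left(98 \right)}\right) + T{\left(-57 \right)} = \left(125 + \left(- \frac{1}{8} + \frac{1}{2} \cdot 98\right)\right) - 169 = \left(125 + \left(- \frac{1}{8} + 49\right)\right) - 169 = \left(125 + \frac{391}{8}\right) - 169 = \frac{1391}{8} - 169 = \frac{39}{8}$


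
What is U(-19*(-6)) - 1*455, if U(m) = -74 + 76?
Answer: -453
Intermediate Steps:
U(m) = 2
U(-19*(-6)) - 1*455 = 2 - 1*455 = 2 - 455 = -453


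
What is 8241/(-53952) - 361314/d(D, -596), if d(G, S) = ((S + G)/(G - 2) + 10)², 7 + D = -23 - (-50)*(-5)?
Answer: -224294364869/106627136 ≈ -2103.5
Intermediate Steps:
D = -280 (D = -7 + (-23 - (-50)*(-5)) = -7 + (-23 - 1*250) = -7 + (-23 - 250) = -7 - 273 = -280)
d(G, S) = (10 + (G + S)/(-2 + G))² (d(G, S) = ((G + S)/(-2 + G) + 10)² = (10 + (G + S)/(-2 + G))²)
8241/(-53952) - 361314/d(D, -596) = 8241/(-53952) - 361314*(-2 - 280)²/(-20 - 596 + 11*(-280))² = 8241*(-1/53952) - 361314*79524/(-20 - 596 - 3080)² = -2747/17984 - 361314/((1/79524)*(-3696)²) = -2747/17984 - 361314/((1/79524)*13660416) = -2747/17984 - 361314/379456/2209 = -2747/17984 - 361314*2209/379456 = -2747/17984 - 399071313/189728 = -224294364869/106627136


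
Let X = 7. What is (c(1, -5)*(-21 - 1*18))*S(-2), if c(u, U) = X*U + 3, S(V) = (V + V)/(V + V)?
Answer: 1248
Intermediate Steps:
S(V) = 1 (S(V) = (2*V)/((2*V)) = (2*V)*(1/(2*V)) = 1)
c(u, U) = 3 + 7*U (c(u, U) = 7*U + 3 = 3 + 7*U)
(c(1, -5)*(-21 - 1*18))*S(-2) = ((3 + 7*(-5))*(-21 - 1*18))*1 = ((3 - 35)*(-21 - 18))*1 = -32*(-39)*1 = 1248*1 = 1248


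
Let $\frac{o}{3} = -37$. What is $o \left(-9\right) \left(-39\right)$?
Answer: $-38961$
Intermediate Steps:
$o = -111$ ($o = 3 \left(-37\right) = -111$)
$o \left(-9\right) \left(-39\right) = \left(-111\right) \left(-9\right) \left(-39\right) = 999 \left(-39\right) = -38961$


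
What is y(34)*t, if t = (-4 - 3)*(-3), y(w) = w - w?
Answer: 0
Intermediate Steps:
y(w) = 0
t = 21 (t = -7*(-3) = 21)
y(34)*t = 0*21 = 0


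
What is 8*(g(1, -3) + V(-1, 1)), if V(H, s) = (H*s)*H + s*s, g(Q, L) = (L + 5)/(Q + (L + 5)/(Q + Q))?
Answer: 24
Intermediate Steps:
g(Q, L) = (5 + L)/(Q + (5 + L)/(2*Q)) (g(Q, L) = (5 + L)/(Q + (5 + L)/((2*Q))) = (5 + L)/(Q + (5 + L)*(1/(2*Q))) = (5 + L)/(Q + (5 + L)/(2*Q)))
V(H, s) = s² + s*H² (V(H, s) = s*H² + s² = s² + s*H²)
8*(g(1, -3) + V(-1, 1)) = 8*(2*1*(5 - 3)/(5 - 3 + 2*1²) + 1*(1 + (-1)²)) = 8*(2*1*2/(5 - 3 + 2*1) + 1*(1 + 1)) = 8*(2*1*2/(5 - 3 + 2) + 1*2) = 8*(2*1*2/4 + 2) = 8*(2*1*(¼)*2 + 2) = 8*(1 + 2) = 8*3 = 24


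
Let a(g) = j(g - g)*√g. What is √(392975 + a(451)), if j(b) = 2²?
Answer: √(392975 + 4*√451) ≈ 626.95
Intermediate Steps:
j(b) = 4
a(g) = 4*√g
√(392975 + a(451)) = √(392975 + 4*√451)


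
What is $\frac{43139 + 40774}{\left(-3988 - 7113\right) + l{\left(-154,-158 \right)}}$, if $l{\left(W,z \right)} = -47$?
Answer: $- \frac{27971}{3716} \approx -7.5272$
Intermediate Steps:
$\frac{43139 + 40774}{\left(-3988 - 7113\right) + l{\left(-154,-158 \right)}} = \frac{43139 + 40774}{\left(-3988 - 7113\right) - 47} = \frac{83913}{\left(-3988 - 7113\right) - 47} = \frac{83913}{-11101 - 47} = \frac{83913}{-11148} = 83913 \left(- \frac{1}{11148}\right) = - \frac{27971}{3716}$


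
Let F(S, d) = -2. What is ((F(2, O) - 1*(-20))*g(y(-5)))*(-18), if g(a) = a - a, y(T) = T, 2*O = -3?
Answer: 0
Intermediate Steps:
O = -3/2 (O = (1/2)*(-3) = -3/2 ≈ -1.5000)
g(a) = 0
((F(2, O) - 1*(-20))*g(y(-5)))*(-18) = ((-2 - 1*(-20))*0)*(-18) = ((-2 + 20)*0)*(-18) = (18*0)*(-18) = 0*(-18) = 0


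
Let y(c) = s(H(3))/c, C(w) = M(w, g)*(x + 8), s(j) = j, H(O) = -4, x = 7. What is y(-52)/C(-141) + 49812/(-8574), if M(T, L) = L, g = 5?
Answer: -8093021/1393275 ≈ -5.8086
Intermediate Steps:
C(w) = 75 (C(w) = 5*(7 + 8) = 5*15 = 75)
y(c) = -4/c
y(-52)/C(-141) + 49812/(-8574) = -4/(-52)/75 + 49812/(-8574) = -4*(-1/52)*(1/75) + 49812*(-1/8574) = (1/13)*(1/75) - 8302/1429 = 1/975 - 8302/1429 = -8093021/1393275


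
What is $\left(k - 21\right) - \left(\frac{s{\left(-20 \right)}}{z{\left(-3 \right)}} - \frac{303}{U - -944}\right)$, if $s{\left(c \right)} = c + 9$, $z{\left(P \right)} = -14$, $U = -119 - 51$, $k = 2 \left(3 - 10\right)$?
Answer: $- \frac{31961}{903} \approx -35.394$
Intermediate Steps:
$k = -14$ ($k = 2 \left(-7\right) = -14$)
$U = -170$
$s{\left(c \right)} = 9 + c$
$\left(k - 21\right) - \left(\frac{s{\left(-20 \right)}}{z{\left(-3 \right)}} - \frac{303}{U - -944}\right) = \left(-14 - 21\right) - \left(\frac{9 - 20}{-14} - \frac{303}{-170 - -944}\right) = \left(-14 - 21\right) - \left(\left(-11\right) \left(- \frac{1}{14}\right) - \frac{303}{-170 + 944}\right) = -35 - \left(\frac{11}{14} - \frac{303}{774}\right) = -35 - \left(\frac{11}{14} - \frac{101}{258}\right) = -35 - \frac{356}{903} = - \frac{31961}{903}$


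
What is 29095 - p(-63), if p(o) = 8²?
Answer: 29031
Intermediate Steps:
p(o) = 64
29095 - p(-63) = 29095 - 1*64 = 29095 - 64 = 29031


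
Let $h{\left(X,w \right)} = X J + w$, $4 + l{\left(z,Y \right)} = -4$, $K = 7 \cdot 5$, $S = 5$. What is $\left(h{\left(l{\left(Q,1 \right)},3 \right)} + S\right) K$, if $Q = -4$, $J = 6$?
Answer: $-1400$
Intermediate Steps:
$K = 35$
$l{\left(z,Y \right)} = -8$ ($l{\left(z,Y \right)} = -4 - 4 = -8$)
$h{\left(X,w \right)} = w + 6 X$ ($h{\left(X,w \right)} = X 6 + w = 6 X + w = w + 6 X$)
$\left(h{\left(l{\left(Q,1 \right)},3 \right)} + S\right) K = \left(\left(3 + 6 \left(-8\right)\right) + 5\right) 35 = \left(\left(3 - 48\right) + 5\right) 35 = \left(-45 + 5\right) 35 = \left(-40\right) 35 = -1400$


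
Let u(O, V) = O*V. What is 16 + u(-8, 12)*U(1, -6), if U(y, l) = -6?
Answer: 592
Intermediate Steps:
16 + u(-8, 12)*U(1, -6) = 16 - 8*12*(-6) = 16 - 96*(-6) = 16 + 576 = 592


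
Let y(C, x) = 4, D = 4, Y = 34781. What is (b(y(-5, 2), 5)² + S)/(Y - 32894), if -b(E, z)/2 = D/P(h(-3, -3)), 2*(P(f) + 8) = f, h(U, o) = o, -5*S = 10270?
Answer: -741238/681207 ≈ -1.0881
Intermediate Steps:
S = -2054 (S = -⅕*10270 = -2054)
P(f) = -8 + f/2
b(E, z) = 16/19 (b(E, z) = -8/(-8 + (½)*(-3)) = -8/(-8 - 3/2) = -8/(-19/2) = -8*(-2)/19 = -2*(-8/19) = 16/19)
(b(y(-5, 2), 5)² + S)/(Y - 32894) = ((16/19)² - 2054)/(34781 - 32894) = (256/361 - 2054)/1887 = -741238/361*1/1887 = -741238/681207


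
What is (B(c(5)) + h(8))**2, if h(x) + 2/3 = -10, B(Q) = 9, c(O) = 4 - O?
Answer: 25/9 ≈ 2.7778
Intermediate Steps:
h(x) = -32/3 (h(x) = -2/3 - 10 = -32/3)
(B(c(5)) + h(8))**2 = (9 - 32/3)**2 = (-5/3)**2 = 25/9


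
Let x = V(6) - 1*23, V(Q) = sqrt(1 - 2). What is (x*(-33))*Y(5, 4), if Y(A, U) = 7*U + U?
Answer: 24288 - 1056*I ≈ 24288.0 - 1056.0*I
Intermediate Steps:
V(Q) = I (V(Q) = sqrt(-1) = I)
Y(A, U) = 8*U
x = -23 + I (x = I - 1*23 = I - 23 = -23 + I ≈ -23.0 + 1.0*I)
(x*(-33))*Y(5, 4) = ((-23 + I)*(-33))*(8*4) = (759 - 33*I)*32 = 24288 - 1056*I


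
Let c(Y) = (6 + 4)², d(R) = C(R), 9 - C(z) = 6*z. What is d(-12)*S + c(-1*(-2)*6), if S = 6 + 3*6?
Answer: 2044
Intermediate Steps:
C(z) = 9 - 6*z
d(R) = 9 - 6*R
c(Y) = 100 (c(Y) = 10² = 100)
S = 24 (S = 6 + 18 = 24)
d(-12)*S + c(-1*(-2)*6) = (9 - 6*(-12))*24 + 100 = (9 + 72)*24 + 100 = 81*24 + 100 = 1944 + 100 = 2044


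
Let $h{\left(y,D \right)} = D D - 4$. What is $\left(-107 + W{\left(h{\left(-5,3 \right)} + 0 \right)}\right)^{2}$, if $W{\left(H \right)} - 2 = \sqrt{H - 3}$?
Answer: $\left(105 - \sqrt{2}\right)^{2} \approx 10730.0$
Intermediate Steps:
$h{\left(y,D \right)} = -4 + D^{2}$ ($h{\left(y,D \right)} = D^{2} - 4 = -4 + D^{2}$)
$W{\left(H \right)} = 2 + \sqrt{-3 + H}$ ($W{\left(H \right)} = 2 + \sqrt{H - 3} = 2 + \sqrt{-3 + H}$)
$\left(-107 + W{\left(h{\left(-5,3 \right)} + 0 \right)}\right)^{2} = \left(-107 + \left(2 + \sqrt{-3 - \left(4 - 3^{2}\right)}\right)\right)^{2} = \left(-107 + \left(2 + \sqrt{-3 + \left(\left(-4 + 9\right) + 0\right)}\right)\right)^{2} = \left(-107 + \left(2 + \sqrt{-3 + \left(5 + 0\right)}\right)\right)^{2} = \left(-107 + \left(2 + \sqrt{-3 + 5}\right)\right)^{2} = \left(-107 + \left(2 + \sqrt{2}\right)\right)^{2} = \left(-105 + \sqrt{2}\right)^{2}$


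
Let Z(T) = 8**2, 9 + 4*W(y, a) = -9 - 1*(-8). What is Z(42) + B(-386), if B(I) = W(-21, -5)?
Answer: 123/2 ≈ 61.500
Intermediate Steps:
W(y, a) = -5/2 (W(y, a) = -9/4 + (-9 - 1*(-8))/4 = -9/4 + (-9 + 8)/4 = -9/4 + (1/4)*(-1) = -9/4 - 1/4 = -5/2)
Z(T) = 64
B(I) = -5/2
Z(42) + B(-386) = 64 - 5/2 = 123/2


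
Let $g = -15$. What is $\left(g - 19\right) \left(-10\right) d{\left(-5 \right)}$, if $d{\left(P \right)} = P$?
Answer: $-1700$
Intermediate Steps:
$\left(g - 19\right) \left(-10\right) d{\left(-5 \right)} = \left(-15 - 19\right) \left(-10\right) \left(-5\right) = \left(-34\right) \left(-10\right) \left(-5\right) = 340 \left(-5\right) = -1700$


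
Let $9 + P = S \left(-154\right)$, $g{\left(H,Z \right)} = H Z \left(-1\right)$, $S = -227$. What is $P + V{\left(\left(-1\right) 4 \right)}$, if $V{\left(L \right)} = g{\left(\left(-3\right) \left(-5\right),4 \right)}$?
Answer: $34889$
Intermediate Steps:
$g{\left(H,Z \right)} = - H Z$
$V{\left(L \right)} = -60$ ($V{\left(L \right)} = \left(-1\right) \left(\left(-3\right) \left(-5\right)\right) 4 = \left(-1\right) 15 \cdot 4 = -60$)
$P = 34949$ ($P = -9 - -34958 = -9 + 34958 = 34949$)
$P + V{\left(\left(-1\right) 4 \right)} = 34949 - 60 = 34889$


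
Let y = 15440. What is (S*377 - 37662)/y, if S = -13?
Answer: -42563/15440 ≈ -2.7567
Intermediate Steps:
(S*377 - 37662)/y = (-13*377 - 37662)/15440 = (-4901 - 37662)*(1/15440) = -42563*1/15440 = -42563/15440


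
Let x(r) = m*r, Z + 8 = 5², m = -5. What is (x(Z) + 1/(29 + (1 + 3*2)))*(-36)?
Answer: 3059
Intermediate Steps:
Z = 17 (Z = -8 + 5² = -8 + 25 = 17)
x(r) = -5*r
(x(Z) + 1/(29 + (1 + 3*2)))*(-36) = (-5*17 + 1/(29 + (1 + 3*2)))*(-36) = (-85 + 1/(29 + (1 + 6)))*(-36) = (-85 + 1/(29 + 7))*(-36) = (-85 + 1/36)*(-36) = -3059/36*(-36) = 3059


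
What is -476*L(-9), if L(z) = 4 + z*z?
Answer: -40460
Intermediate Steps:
L(z) = 4 + z²
-476*L(-9) = -476*(4 + (-9)²) = -476*(4 + 81) = -476*85 = -40460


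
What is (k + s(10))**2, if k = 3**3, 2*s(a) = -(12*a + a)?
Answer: 1444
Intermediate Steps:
s(a) = -13*a/2 (s(a) = (-(12*a + a))/2 = (-13*a)/2 = -13*a/2)
k = 27
(k + s(10))**2 = (27 - 13/2*10)**2 = (27 - 65)**2 = (-38)**2 = 1444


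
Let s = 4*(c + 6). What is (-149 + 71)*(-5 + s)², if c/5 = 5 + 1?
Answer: -1507038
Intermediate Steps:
c = 30 (c = 5*(5 + 1) = 5*6 = 30)
s = 144 (s = 4*(30 + 6) = 4*36 = 144)
(-149 + 71)*(-5 + s)² = (-149 + 71)*(-5 + 144)² = -78*139² = -78*19321 = -1507038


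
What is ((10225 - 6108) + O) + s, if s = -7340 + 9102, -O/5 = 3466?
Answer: -11451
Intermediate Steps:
O = -17330 (O = -5*3466 = -17330)
s = 1762
((10225 - 6108) + O) + s = ((10225 - 6108) - 17330) + 1762 = (4117 - 17330) + 1762 = -13213 + 1762 = -11451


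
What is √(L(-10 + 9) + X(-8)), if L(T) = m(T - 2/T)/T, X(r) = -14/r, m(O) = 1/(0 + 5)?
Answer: √155/10 ≈ 1.2450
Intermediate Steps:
m(O) = ⅕ (m(O) = 1/5 = ⅕)
L(T) = 1/(5*T)
√(L(-10 + 9) + X(-8)) = √(1/(5*(-10 + 9)) - 14/(-8)) = √((⅕)/(-1) - 14*(-⅛)) = √((⅕)*(-1) + 7/4) = √(-⅕ + 7/4) = √(31/20) = √155/10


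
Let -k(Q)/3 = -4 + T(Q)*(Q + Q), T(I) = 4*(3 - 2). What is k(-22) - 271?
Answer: 269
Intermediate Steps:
T(I) = 4 (T(I) = 4*1 = 4)
k(Q) = 12 - 24*Q (k(Q) = -3*(-4 + 4*(Q + Q)) = -3*(-4 + 4*(2*Q)) = -3*(-4 + 8*Q) = 12 - 24*Q)
k(-22) - 271 = (12 - 24*(-22)) - 271 = (12 + 528) - 271 = 540 - 271 = 269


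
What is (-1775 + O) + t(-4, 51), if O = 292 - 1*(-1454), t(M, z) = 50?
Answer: 21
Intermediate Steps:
O = 1746 (O = 292 + 1454 = 1746)
(-1775 + O) + t(-4, 51) = (-1775 + 1746) + 50 = -29 + 50 = 21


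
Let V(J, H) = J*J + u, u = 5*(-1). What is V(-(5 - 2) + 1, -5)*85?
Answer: -85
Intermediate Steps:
u = -5
V(J, H) = -5 + J**2 (V(J, H) = J*J - 5 = J**2 - 5 = -5 + J**2)
V(-(5 - 2) + 1, -5)*85 = (-5 + (-(5 - 2) + 1)**2)*85 = (-5 + (-1*3 + 1)**2)*85 = (-5 + (-3 + 1)**2)*85 = (-5 + (-2)**2)*85 = (-5 + 4)*85 = -1*85 = -85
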